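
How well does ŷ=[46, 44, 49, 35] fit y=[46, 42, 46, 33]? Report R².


ȳ = 41.75
SS_res = Σ(y-ŷ)² = 17
SS_tot = Σ(y-ȳ)² = 112.75
R² = 1 - SS_res/SS_tot = 1 - 0.1508 = 0.8492

0.8492


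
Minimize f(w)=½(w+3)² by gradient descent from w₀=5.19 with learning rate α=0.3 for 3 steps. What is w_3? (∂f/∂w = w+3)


step 1: grad = 5.19+3 = 8.19; w = 5.19 - 0.3·(8.19) = 2.733
step 2: grad = 2.733+3 = 5.733; w = 2.733 - 0.3·(5.733) = 1.0131
step 3: grad = 1.0131+3 = 4.0131; w = 1.0131 - 0.3·(4.0131) = -0.19083

-0.19083


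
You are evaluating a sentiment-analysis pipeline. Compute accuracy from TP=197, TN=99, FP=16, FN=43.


Accuracy = (TP+TN)/(TP+TN+FP+FN)
= (197+99)/(355)
= 296/355 = 83.38%

83.38%


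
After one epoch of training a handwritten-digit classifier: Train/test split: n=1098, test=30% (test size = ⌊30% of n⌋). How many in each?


Test = ⌊1098·30/100⌋ = 329
Train = 1098 - 329 = 769

Train: 769, Test: 329


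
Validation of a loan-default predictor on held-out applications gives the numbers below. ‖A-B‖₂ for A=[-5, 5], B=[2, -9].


d = √((-5-2)² + (5+ 9)²)
  = √(49 + 196)
  = √245 = 15.6525

15.6525


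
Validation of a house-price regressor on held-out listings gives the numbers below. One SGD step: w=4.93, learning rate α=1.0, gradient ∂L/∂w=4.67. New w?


w_new = w - α·∇
= 4.93 - 1.0·4.67
= 4.93 - 4.67
= 0.26

0.26


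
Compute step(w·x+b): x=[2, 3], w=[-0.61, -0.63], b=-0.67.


z = (2)·(-0.61) + (3)·(-0.63) - 0.67
  = -3.78
step(z) = 0 (z<0)

0


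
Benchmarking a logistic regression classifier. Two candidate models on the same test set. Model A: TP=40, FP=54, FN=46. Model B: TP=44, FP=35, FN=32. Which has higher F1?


Model A: P=40/94=0.4255, R=40/86=0.4651, F1=2PR/(P+R)=2TP/(2TP+FP+FN)=80/180=0.4444
Model B: P=44/79=0.557, R=44/76=0.5789, F1=2PR/(P+R)=2TP/(2TP+FP+FN)=88/155=0.5677
0.4444 < 0.5677 → Model B

Model B


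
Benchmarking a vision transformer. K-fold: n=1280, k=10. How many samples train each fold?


Fold size = 1280/10 = 128
Training per fold = 1280 - 128 = 1152

1152


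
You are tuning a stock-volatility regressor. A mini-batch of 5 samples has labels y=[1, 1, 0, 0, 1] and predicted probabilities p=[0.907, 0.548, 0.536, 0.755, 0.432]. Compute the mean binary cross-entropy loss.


L[0] = -ln(0.907) = 0.0976
L[1] = -ln(0.548) = 0.6015
L[2] = -ln(1-0.536) = -ln(0.464) = 0.7679
L[3] = -ln(1-0.755) = -ln(0.245) = 1.4065
L[4] = -ln(0.432) = 0.8393
mean = (0.0976 + 0.6015 + 0.7679 + 1.4065 + 0.8393)/5 = 0.7426

0.7426


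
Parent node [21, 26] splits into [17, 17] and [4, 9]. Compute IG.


Parent = [21, 26], H_parent = 0.9918
H_left = 1 (n=34), H_right = 0.8905 (n=13)
H_children = (34/47)·1 + (13/47)·0.8905 = 0.9697
IG = 0.9918 - 0.9697 = 0.0221

0.0221


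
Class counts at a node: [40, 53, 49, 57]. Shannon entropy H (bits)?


Probabilities: [40/199, 53/199, 49/199, 57/199] ≈ [0.201, 0.2663, 0.2462, 0.2864]
H = -((40/199)·log₂(40/199) + (53/199)·log₂(53/199) + (49/199)·log₂(49/199) + (57/199)·log₂(57/199))
  = 1.9881 bits

1.9881 bits


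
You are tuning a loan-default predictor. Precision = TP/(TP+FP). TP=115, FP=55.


Precision = TP/(TP+FP)
= 115/(115+55)
= 115/170 = 67.65%

67.65%


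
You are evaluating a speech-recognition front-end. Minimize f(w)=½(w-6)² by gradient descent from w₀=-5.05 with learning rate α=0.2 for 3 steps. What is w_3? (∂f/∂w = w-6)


step 1: grad = -5.05-6 = -11.05; w = -5.05 - 0.2·(-11.05) = -2.84
step 2: grad = -2.84-6 = -8.84; w = -2.84 - 0.2·(-8.84) = -1.072
step 3: grad = -1.072-6 = -7.072; w = -1.072 - 0.2·(-7.072) = 0.3424

0.3424


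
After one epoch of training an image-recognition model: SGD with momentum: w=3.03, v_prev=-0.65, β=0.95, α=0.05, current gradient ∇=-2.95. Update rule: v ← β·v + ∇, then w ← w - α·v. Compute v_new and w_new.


v_new = 0.95·-0.65 - 2.95 = -0.6175 - 2.95 = -3.5675
w_new = 3.03 - 0.05·-3.5675 = 3.03 + 0.178375 = 3.208375

v_new=-3.5675, w_new=3.208375


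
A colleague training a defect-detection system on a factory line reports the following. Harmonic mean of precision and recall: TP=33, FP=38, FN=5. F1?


Precision = 33/71 = 0.4648
Recall = 33/38 = 0.8684
F1 = 2·P·R/(P+R) = 2·TP/(2·TP+FP+FN) = 66/(66+38+5) = 66/109 = 0.6055

0.6055


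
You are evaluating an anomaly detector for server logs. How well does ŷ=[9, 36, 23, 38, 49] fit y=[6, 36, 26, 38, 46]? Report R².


ȳ = 30.4
SS_res = Σ(y-ŷ)² = 27
SS_tot = Σ(y-ȳ)² = 947.2
R² = 1 - SS_res/SS_tot = 1 - 0.0285 = 0.9715

0.9715


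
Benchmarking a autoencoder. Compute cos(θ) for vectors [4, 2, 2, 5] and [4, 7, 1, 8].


A·B = 4·4 + 2·7 + 2·1 + 5·8 = 72
‖A‖ = √49 = 7, ‖B‖ = √130 = 11.4018
cos = 72/(√49·√130) = 72/√6370 = 0.9021

0.9021


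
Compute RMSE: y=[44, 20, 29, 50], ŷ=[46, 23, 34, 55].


MSE = 63/4 = 15.75
RMSE = √(63/4) = 3.9686

3.9686


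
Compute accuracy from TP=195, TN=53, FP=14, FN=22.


Accuracy = (TP+TN)/(TP+TN+FP+FN)
= (195+53)/(284)
= 248/284 = 87.32%

87.32%


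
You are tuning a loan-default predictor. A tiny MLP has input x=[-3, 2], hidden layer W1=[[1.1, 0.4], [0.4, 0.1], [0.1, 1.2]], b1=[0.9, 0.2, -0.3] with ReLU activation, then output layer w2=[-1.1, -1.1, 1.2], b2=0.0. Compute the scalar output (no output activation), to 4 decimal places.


z1[0] = (1.1)·(-3) + (0.4)·(2) + 0.9 = -1.6
z1[1] = (0.4)·(-3) + (0.1)·(2) + 0.2 = -0.8
z1[2] = (0.1)·(-3) + (1.2)·(2) - 0.3 = 1.8
h = ReLU(z1) = [0.0, 0.0, 1.8]
output = (-1.1)·(0.0) + (-1.1)·(0.0) + (1.2)·(1.8) + 0.0 = 2.16

2.16


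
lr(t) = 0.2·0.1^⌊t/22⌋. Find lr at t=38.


n_drops = ⌊38/22⌋ = 1
lr = 0.2·0.1^1 = 0.2·0.1 = 0.02

0.02


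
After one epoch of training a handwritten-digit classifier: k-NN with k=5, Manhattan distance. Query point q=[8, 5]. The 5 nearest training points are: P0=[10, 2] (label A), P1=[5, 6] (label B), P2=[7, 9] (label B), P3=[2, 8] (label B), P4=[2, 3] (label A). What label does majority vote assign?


d(q,P0) = 5  (label A)
d(q,P1) = 4  (label B)
d(q,P2) = 5  (label B)
d(q,P3) = 9  (label B)
d(q,P4) = 8  (label A)
Votes: A=2, B=3
Majority → B

B


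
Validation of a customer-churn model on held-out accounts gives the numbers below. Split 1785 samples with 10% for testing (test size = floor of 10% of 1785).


Test = ⌊1785·10/100⌋ = 178
Train = 1785 - 178 = 1607

Train: 1607, Test: 178


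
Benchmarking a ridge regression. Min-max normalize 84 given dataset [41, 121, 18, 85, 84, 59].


min=18, max=121
(84-18)/(121-18) = 66/103 = 0.6408

0.6408


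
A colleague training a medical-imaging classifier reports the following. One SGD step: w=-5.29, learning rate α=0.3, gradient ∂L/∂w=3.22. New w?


w_new = w - α·∇
= -5.29 - 0.3·3.22
= -5.29 - 0.966
= -6.256

-6.256


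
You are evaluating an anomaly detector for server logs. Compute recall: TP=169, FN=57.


Recall = TP/(TP+FN)
= 169/(169+57)
= 169/226 = 74.78%

74.78%


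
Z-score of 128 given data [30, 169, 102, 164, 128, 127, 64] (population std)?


μ = 112, σ = 47.1502
z = (128 - 112)/47.1502 = 0.3393

0.3393


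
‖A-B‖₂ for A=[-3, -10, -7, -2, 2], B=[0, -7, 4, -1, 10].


d = √((-3-0)² + (-10+ 7)² + (-7-4)² + (-2+ 1)² + (2-10)²)
  = √(9 + 9 + 121 + 1 + 64)
  = √204 = 14.2829

14.2829


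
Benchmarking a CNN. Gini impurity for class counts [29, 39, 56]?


Probabilities: [29/124, 39/124, 56/124] ≈ [0.2339, 0.3145, 0.4516]
Σpᵢ² = (841 + 1521 + 3136)/124² = 5498/15376
Gini = 1 - Σpᵢ² = 1 - 5498/15376 = 0.6424

0.6424


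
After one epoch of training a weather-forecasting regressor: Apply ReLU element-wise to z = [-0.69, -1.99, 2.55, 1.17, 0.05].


ReLU(-0.69) = max(0, -0.69) = 0.0
ReLU(-1.99) = max(0, -1.99) = 0.0
ReLU(2.55) = max(0, 2.55) = 2.55
ReLU(1.17) = max(0, 1.17) = 1.17
ReLU(0.05) = max(0, 0.05) = 0.05
result = [0.0, 0.0, 2.55, 1.17, 0.05]

[0.0, 0.0, 2.55, 1.17, 0.05]


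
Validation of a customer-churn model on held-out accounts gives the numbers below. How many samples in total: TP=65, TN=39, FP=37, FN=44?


Total = TP + TN + FP + FN
= 65 + 39 + 37 + 44
= 185
(Predicted positive: 102, predicted negative: 83)

185


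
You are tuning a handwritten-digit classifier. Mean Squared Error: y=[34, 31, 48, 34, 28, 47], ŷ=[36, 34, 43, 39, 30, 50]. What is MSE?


Squared errors: (34-36)²=4, (31-34)²=9, (48-43)²=25, (34-39)²=25, (28-30)²=4, (47-50)²=9
Sum = 76
MSE = 76/6 = 38/3

38/3


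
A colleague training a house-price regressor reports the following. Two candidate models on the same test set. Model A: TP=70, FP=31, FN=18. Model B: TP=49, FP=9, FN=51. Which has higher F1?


Model A: P=70/101=0.6931, R=70/88=0.7955, F1=2PR/(P+R)=2TP/(2TP+FP+FN)=140/189=0.7407
Model B: P=49/58=0.8448, R=49/100=0.49, F1=2PR/(P+R)=2TP/(2TP+FP+FN)=98/158=0.6203
0.7407 > 0.6203 → Model A

Model A


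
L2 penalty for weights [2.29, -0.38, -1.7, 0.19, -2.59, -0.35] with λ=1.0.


‖w‖₂² = (2.29)² + (-0.38)² + (-1.7)² + (0.19)² + (-2.59)² + (-0.35)²
     = 5.2441 + 0.1444 + 2.89 + 0.0361 + 6.7081 + 0.1225
     = 15.1452
λ·‖w‖₂² = 1.0·15.1452 = 15.1452

15.1452


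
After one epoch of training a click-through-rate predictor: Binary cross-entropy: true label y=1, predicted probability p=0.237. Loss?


BCE = -[y·ln(p) + (1-y)·ln(1-p)]
= -1·ln(0.237) - 0
= -ln(0.237) = 1.4397

1.4397


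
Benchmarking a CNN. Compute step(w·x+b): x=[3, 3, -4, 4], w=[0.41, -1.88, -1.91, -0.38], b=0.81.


z = (3)·(0.41) + (3)·(-1.88) + (-4)·(-1.91) + (4)·(-0.38) + 0.81
  = 2.52
step(z) = 1 (z≥0)

1


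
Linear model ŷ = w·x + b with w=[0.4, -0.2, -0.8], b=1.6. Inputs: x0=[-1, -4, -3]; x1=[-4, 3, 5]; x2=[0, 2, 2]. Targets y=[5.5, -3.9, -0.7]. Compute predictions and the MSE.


ŷ0 = (0.4)·(-1) + (-0.2)·(-4) + (-0.8)·(-3) + 1.6 = 4.4
ŷ1 = (0.4)·(-4) + (-0.2)·(3) + (-0.8)·(5) + 1.6 = -4.6
ŷ2 = (0.4)·(0) + (-0.2)·(2) + (-0.8)·(2) + 1.6 = -0.4
errors² = [1.21, 0.49, 0.09]
MSE = 1.7900/3 = 0.5967

0.5967


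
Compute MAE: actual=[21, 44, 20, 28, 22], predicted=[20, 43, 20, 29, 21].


Absolute errors: |21-20|=1, |44-43|=1, |20-20|=0, |28-29|=1, |22-21|=1
Sum = 4
MAE = 4/5 = 4/5

4/5


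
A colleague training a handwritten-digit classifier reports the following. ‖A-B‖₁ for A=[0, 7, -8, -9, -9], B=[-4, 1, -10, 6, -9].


d = |0+ 4| + |7-1| + |-8+ 10| + |-9-6| + |-9+ 9|
  = 4 + 6 + 2 + 15 + 0
  = 27

27


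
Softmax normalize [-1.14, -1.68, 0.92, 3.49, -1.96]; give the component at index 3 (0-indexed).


Exponentials: e^-1.14=0.3198, e^-1.68=0.1864, e^0.92=2.5093, e^3.49=32.7859, e^-1.96=0.1409
Sum = 35.9423
Softmax = [0.0089, 0.0052, 0.0698, 0.9122, 0.0039]
p[3] = 32.7859/35.9423 = 0.9122

0.9122


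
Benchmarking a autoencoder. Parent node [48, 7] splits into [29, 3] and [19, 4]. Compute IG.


Parent = [48, 7], H_parent = 0.5499
H_left = 0.4489 (n=32), H_right = 0.6666 (n=23)
H_children = (32/55)·0.4489 + (23/55)·0.6666 = 0.5399
IG = 0.5499 - 0.5399 = 0.01

0.01


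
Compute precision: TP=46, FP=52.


Precision = TP/(TP+FP)
= 46/(46+52)
= 46/98 = 46.94%

46.94%


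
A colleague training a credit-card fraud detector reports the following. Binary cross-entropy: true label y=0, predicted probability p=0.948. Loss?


BCE = -[y·ln(p) + (1-y)·ln(1-p)]
= -0 - 1·ln(1-0.948)
= -ln(0.052) = 2.9565

2.9565


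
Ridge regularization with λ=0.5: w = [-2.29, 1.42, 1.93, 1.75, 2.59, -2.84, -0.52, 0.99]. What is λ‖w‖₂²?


‖w‖₂² = (-2.29)² + (1.42)² + (1.93)² + (1.75)² + (2.59)² + (-2.84)² + (-0.52)² + (0.99)²
     = 5.2441 + 2.0164 + 3.7249 + 3.0625 + 6.7081 + 8.0656 + 0.2704 + 0.9801
     = 30.0721
λ·‖w‖₂² = 0.5·30.0721 = 15.03605

15.03605


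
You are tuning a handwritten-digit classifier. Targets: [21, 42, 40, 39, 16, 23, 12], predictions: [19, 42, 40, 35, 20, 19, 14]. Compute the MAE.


Absolute errors: |21-19|=2, |42-42|=0, |40-40|=0, |39-35|=4, |16-20|=4, |23-19|=4, |12-14|=2
Sum = 16
MAE = 16/7 = 16/7

16/7


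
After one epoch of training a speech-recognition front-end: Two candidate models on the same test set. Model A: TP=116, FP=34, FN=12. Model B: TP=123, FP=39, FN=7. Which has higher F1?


Model A: P=116/150=0.7733, R=116/128=0.9062, F1=2PR/(P+R)=2TP/(2TP+FP+FN)=232/278=0.8345
Model B: P=123/162=0.7593, R=123/130=0.9462, F1=2PR/(P+R)=2TP/(2TP+FP+FN)=246/292=0.8425
0.8345 < 0.8425 → Model B

Model B


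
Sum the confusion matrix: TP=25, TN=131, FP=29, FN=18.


Total = TP + TN + FP + FN
= 25 + 131 + 29 + 18
= 203
(Predicted positive: 54, predicted negative: 149)

203


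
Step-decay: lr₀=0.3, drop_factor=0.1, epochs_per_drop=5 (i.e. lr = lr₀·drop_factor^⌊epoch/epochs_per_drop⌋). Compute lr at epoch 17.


n_drops = ⌊17/5⌋ = 3
lr = 0.3·0.1^3 = 0.3·0.001 = 0.0003

0.0003


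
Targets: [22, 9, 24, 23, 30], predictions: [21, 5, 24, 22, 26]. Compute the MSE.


Squared errors: (22-21)²=1, (9-5)²=16, (24-24)²=0, (23-22)²=1, (30-26)²=16
Sum = 34
MSE = 34/5 = 34/5

34/5


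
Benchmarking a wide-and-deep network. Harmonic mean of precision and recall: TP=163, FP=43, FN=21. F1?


Precision = 163/206 = 0.7913
Recall = 163/184 = 0.8859
F1 = 2·P·R/(P+R) = 2·TP/(2·TP+FP+FN) = 326/(326+43+21) = 326/390 = 0.8359

0.8359


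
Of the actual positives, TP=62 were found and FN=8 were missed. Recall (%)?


Recall = TP/(TP+FN)
= 62/(62+8)
= 62/70 = 88.57%

88.57%


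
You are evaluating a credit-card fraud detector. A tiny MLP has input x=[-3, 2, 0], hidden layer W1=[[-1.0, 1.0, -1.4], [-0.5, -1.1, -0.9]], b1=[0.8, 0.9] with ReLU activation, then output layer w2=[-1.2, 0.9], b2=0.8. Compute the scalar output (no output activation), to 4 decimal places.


z1[0] = (-1.0)·(-3) + (1.0)·(2) + (-1.4)·(0) + 0.8 = 5.8
z1[1] = (-0.5)·(-3) + (-1.1)·(2) + (-0.9)·(0) + 0.9 = 0.2
h = ReLU(z1) = [5.8, 0.2]
output = (-1.2)·(5.8) + (0.9)·(0.2) + 0.8 = -5.98

-5.98


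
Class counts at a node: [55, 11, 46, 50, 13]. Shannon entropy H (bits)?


Probabilities: [55/175, 11/175, 46/175, 50/175, 13/175] ≈ [0.3143, 0.0629, 0.2629, 0.2857, 0.0743]
H = -((55/175)·log₂(55/175) + (11/175)·log₂(11/175) + (46/175)·log₂(46/175) + (50/175)·log₂(50/175) + (13/175)·log₂(13/175))
  = 2.0774 bits

2.0774 bits


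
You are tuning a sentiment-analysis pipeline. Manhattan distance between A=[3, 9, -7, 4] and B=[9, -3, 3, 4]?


d = |3-9| + |9+ 3| + |-7-3| + |4-4|
  = 6 + 12 + 10 + 0
  = 28

28


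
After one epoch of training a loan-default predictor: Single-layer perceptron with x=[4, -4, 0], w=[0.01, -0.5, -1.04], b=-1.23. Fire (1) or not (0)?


z = (4)·(0.01) + (-4)·(-0.5) + (0)·(-1.04) - 1.23
  = 0.81
step(z) = 1 (z≥0)

1


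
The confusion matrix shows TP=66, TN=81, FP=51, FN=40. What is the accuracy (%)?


Accuracy = (TP+TN)/(TP+TN+FP+FN)
= (66+81)/(238)
= 147/238 = 61.76%

61.76%


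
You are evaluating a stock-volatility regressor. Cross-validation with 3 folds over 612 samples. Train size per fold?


Fold size = 612/3 = 204
Training per fold = 612 - 204 = 408

408


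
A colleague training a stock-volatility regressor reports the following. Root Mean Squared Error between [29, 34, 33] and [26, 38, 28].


MSE = 50/3 = 16.6667
RMSE = √(50/3) = 4.0825

4.0825


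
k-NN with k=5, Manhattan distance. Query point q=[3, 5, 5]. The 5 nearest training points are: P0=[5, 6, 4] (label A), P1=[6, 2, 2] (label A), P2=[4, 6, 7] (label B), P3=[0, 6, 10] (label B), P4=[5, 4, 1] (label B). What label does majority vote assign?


d(q,P0) = 4  (label A)
d(q,P1) = 9  (label A)
d(q,P2) = 4  (label B)
d(q,P3) = 9  (label B)
d(q,P4) = 7  (label B)
Votes: A=2, B=3
Majority → B

B


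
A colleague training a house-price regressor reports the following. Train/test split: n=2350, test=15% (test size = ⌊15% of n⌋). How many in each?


Test = ⌊2350·15/100⌋ = 352
Train = 2350 - 352 = 1998

Train: 1998, Test: 352


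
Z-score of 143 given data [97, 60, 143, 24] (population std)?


μ = 81, σ = 44.1305
z = (143 - 81)/44.1305 = 1.4049

1.4049


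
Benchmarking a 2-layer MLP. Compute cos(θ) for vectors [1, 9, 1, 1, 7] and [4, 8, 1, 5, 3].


A·B = 1·4 + 9·8 + 1·1 + 1·5 + 7·3 = 103
‖A‖ = √133 = 11.5326, ‖B‖ = √115 = 10.7238
cos = 103/(√133·√115) = 103/√15295 = 0.8328

0.8328


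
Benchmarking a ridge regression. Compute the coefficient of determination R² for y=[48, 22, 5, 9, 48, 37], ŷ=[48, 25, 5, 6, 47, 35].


ȳ = 28.1667
SS_res = Σ(y-ŷ)² = 23
SS_tot = Σ(y-ȳ)² = 1806.83
R² = 1 - SS_res/SS_tot = 1 - 0.0127 = 0.9873

0.9873


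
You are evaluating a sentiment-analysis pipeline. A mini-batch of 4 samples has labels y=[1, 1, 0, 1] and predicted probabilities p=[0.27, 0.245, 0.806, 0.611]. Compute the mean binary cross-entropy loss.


L[0] = -ln(0.27) = 1.3093
L[1] = -ln(0.245) = 1.4065
L[2] = -ln(1-0.806) = -ln(0.194) = 1.6399
L[3] = -ln(0.611) = 0.4927
mean = (1.3093 + 1.4065 + 1.6399 + 0.4927)/4 = 1.2121

1.2121


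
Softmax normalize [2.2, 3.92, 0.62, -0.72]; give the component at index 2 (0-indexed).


Exponentials: e^2.2=9.025, e^3.92=50.4004, e^0.62=1.8589, e^-0.72=0.4868
Sum = 61.7711
Softmax = [0.1461, 0.8159, 0.0301, 0.0079]
p[2] = 1.8589/61.7711 = 0.0301

0.0301


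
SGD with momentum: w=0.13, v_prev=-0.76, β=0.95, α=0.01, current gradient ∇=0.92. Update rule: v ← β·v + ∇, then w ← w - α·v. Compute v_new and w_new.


v_new = 0.95·-0.76 + 0.92 = -0.722 + 0.92 = 0.198
w_new = 0.13 - 0.01·0.198 = 0.13 - 0.00198 = 0.12802

v_new=0.198, w_new=0.12802


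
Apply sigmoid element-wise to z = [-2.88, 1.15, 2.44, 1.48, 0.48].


σ(-2.88) = 1/(1+e^2.88) = 0.0532
σ(1.15) = 1/(1+e^-1.15) = 0.7595
σ(2.44) = 1/(1+e^-2.44) = 0.9198
σ(1.48) = 1/(1+e^-1.48) = 0.8146
σ(0.48) = 1/(1+e^-0.48) = 0.6177
result = [0.0532, 0.7595, 0.9198, 0.8146, 0.6177]

[0.0532, 0.7595, 0.9198, 0.8146, 0.6177]


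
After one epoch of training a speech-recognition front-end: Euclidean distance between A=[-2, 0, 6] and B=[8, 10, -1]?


d = √((-2-8)² + (0-10)² + (6+ 1)²)
  = √(100 + 100 + 49)
  = √249 = 15.7797

15.7797


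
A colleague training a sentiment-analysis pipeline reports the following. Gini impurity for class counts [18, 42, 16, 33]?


Probabilities: [18/109, 42/109, 16/109, 33/109] ≈ [0.1651, 0.3853, 0.1468, 0.3028]
Σpᵢ² = (324 + 1764 + 256 + 1089)/109² = 3433/11881
Gini = 1 - Σpᵢ² = 1 - 3433/11881 = 0.7111

0.7111


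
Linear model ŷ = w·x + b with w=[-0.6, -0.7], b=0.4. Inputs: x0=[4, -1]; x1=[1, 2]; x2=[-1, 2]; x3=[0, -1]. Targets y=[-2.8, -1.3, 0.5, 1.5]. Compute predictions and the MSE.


ŷ0 = (-0.6)·(4) + (-0.7)·(-1) + 0.4 = -1.3
ŷ1 = (-0.6)·(1) + (-0.7)·(2) + 0.4 = -1.6
ŷ2 = (-0.6)·(-1) + (-0.7)·(2) + 0.4 = -0.4
ŷ3 = (-0.6)·(0) + (-0.7)·(-1) + 0.4 = 1.1
errors² = [2.25, 0.09, 0.81, 0.16]
MSE = 3.3100/4 = 0.8275

0.8275


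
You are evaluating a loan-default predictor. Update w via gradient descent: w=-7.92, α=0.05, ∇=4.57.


w_new = w - α·∇
= -7.92 - 0.05·4.57
= -7.92 - 0.2285
= -8.1485

-8.1485


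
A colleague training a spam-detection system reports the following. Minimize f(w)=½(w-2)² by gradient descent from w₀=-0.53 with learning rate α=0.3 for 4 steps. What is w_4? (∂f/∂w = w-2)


step 1: grad = -0.53-2 = -2.53; w = -0.53 - 0.3·(-2.53) = 0.229
step 2: grad = 0.229-2 = -1.771; w = 0.229 - 0.3·(-1.771) = 0.7603
step 3: grad = 0.7603-2 = -1.2397; w = 0.7603 - 0.3·(-1.2397) = 1.13221
step 4: grad = 1.13221-2 = -0.86779; w = 1.13221 - 0.3·(-0.86779) = 1.392547

1.392547


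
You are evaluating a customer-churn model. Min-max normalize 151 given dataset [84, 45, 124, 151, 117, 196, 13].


min=13, max=196
(151-13)/(196-13) = 138/183 = 0.7541

0.7541


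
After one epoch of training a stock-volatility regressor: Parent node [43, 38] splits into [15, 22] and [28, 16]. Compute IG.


Parent = [43, 38], H_parent = 0.9972
H_left = 0.974 (n=37), H_right = 0.9457 (n=44)
H_children = (37/81)·0.974 + (44/81)·0.9457 = 0.9586
IG = 0.9972 - 0.9586 = 0.0386

0.0386


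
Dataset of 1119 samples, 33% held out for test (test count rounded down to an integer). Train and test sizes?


Test = ⌊1119·33/100⌋ = 369
Train = 1119 - 369 = 750

Train: 750, Test: 369


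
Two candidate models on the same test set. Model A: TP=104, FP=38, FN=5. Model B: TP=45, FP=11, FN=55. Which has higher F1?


Model A: P=104/142=0.7324, R=104/109=0.9541, F1=2PR/(P+R)=2TP/(2TP+FP+FN)=208/251=0.8287
Model B: P=45/56=0.8036, R=45/100=0.45, F1=2PR/(P+R)=2TP/(2TP+FP+FN)=90/156=0.5769
0.8287 > 0.5769 → Model A

Model A


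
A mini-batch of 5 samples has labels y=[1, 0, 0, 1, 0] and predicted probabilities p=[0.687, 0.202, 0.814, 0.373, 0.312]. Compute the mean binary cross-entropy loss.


L[0] = -ln(0.687) = 0.3754
L[1] = -ln(1-0.202) = -ln(0.798) = 0.2256
L[2] = -ln(1-0.814) = -ln(0.186) = 1.682
L[3] = -ln(0.373) = 0.9862
L[4] = -ln(1-0.312) = -ln(0.688) = 0.374
mean = (0.3754 + 0.2256 + 1.682 + 0.9862 + 0.374)/5 = 0.7286

0.7286


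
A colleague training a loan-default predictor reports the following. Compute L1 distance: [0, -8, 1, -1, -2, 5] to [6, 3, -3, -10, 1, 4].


d = |0-6| + |-8-3| + |1+ 3| + |-1+ 10| + |-2-1| + |5-4|
  = 6 + 11 + 4 + 9 + 3 + 1
  = 34

34


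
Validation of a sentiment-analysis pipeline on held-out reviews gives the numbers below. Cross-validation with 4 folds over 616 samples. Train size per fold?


Fold size = 616/4 = 154
Training per fold = 616 - 154 = 462

462


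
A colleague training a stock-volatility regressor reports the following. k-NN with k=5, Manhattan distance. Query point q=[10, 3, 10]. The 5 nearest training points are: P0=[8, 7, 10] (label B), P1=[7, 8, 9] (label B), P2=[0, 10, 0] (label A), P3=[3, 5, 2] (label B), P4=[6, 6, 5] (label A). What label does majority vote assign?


d(q,P0) = 6  (label B)
d(q,P1) = 9  (label B)
d(q,P2) = 27  (label A)
d(q,P3) = 17  (label B)
d(q,P4) = 12  (label A)
Votes: A=2, B=3
Majority → B

B


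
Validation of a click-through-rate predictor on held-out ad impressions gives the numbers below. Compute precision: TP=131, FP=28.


Precision = TP/(TP+FP)
= 131/(131+28)
= 131/159 = 82.39%

82.39%


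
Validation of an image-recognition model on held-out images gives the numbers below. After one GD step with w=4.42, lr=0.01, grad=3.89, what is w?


w_new = w - α·∇
= 4.42 - 0.01·3.89
= 4.42 - 0.0389
= 4.3811

4.3811


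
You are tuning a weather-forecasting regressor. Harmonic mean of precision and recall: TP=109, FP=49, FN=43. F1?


Precision = 109/158 = 0.6899
Recall = 109/152 = 0.7171
F1 = 2·P·R/(P+R) = 2·TP/(2·TP+FP+FN) = 218/(218+49+43) = 218/310 = 0.7032

0.7032


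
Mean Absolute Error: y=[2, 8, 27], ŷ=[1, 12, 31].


Absolute errors: |2-1|=1, |8-12|=4, |27-31|=4
Sum = 9
MAE = 9/3 = 3

3


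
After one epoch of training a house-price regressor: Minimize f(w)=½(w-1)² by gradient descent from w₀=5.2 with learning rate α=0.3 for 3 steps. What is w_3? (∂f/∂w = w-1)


step 1: grad = 5.2-1 = 4.2; w = 5.2 - 0.3·(4.2) = 3.94
step 2: grad = 3.94-1 = 2.94; w = 3.94 - 0.3·(2.94) = 3.058
step 3: grad = 3.058-1 = 2.058; w = 3.058 - 0.3·(2.058) = 2.4406

2.4406


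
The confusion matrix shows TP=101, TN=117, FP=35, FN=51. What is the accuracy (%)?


Accuracy = (TP+TN)/(TP+TN+FP+FN)
= (101+117)/(304)
= 218/304 = 71.71%

71.71%


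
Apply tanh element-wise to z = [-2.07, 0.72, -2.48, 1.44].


tanh(-2.07) = -0.9687
tanh(0.72) = 0.6169
tanh(-2.48) = -0.9861
tanh(1.44) = 0.8937
result = [-0.9687, 0.6169, -0.9861, 0.8937]

[-0.9687, 0.6169, -0.9861, 0.8937]


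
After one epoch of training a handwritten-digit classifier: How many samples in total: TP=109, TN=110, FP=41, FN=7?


Total = TP + TN + FP + FN
= 109 + 110 + 41 + 7
= 267
(Predicted positive: 150, predicted negative: 117)

267


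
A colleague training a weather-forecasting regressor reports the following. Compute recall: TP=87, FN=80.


Recall = TP/(TP+FN)
= 87/(87+80)
= 87/167 = 52.1%

52.1%


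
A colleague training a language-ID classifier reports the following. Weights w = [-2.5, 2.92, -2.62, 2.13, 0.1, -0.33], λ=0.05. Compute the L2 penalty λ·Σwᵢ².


‖w‖₂² = (-2.5)² + (2.92)² + (-2.62)² + (2.13)² + (0.1)² + (-0.33)²
     = 6.25 + 8.5264 + 6.8644 + 4.5369 + 0.01 + 0.1089
     = 26.2966
λ·‖w‖₂² = 0.05·26.2966 = 1.31483

1.31483


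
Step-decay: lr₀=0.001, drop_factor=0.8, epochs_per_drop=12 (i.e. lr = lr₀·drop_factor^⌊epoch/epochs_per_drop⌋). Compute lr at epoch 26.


n_drops = ⌊26/12⌋ = 2
lr = 0.001·0.8^2 = 0.001·0.64 = 0.00064

0.00064


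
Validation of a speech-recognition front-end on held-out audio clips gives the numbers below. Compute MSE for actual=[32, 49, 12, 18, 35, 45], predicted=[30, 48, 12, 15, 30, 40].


Squared errors: (32-30)²=4, (49-48)²=1, (12-12)²=0, (18-15)²=9, (35-30)²=25, (45-40)²=25
Sum = 64
MSE = 64/6 = 32/3

32/3


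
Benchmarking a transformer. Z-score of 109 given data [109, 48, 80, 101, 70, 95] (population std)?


μ = 83.8333, σ = 20.5865
z = (109 - 83.8333)/20.5865 = 1.2225

1.2225


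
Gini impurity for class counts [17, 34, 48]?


Probabilities: [17/99, 34/99, 48/99] ≈ [0.1717, 0.3434, 0.4848]
Σpᵢ² = (289 + 1156 + 2304)/99² = 3749/9801
Gini = 1 - Σpᵢ² = 1 - 3749/9801 = 0.6175

0.6175


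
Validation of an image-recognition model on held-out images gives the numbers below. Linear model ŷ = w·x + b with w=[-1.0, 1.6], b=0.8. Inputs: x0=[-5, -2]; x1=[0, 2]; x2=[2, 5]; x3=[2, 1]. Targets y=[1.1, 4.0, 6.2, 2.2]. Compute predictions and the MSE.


ŷ0 = (-1.0)·(-5) + (1.6)·(-2) + 0.8 = 2.6
ŷ1 = (-1.0)·(0) + (1.6)·(2) + 0.8 = 4.0
ŷ2 = (-1.0)·(2) + (1.6)·(5) + 0.8 = 6.8
ŷ3 = (-1.0)·(2) + (1.6)·(1) + 0.8 = 0.4
errors² = [2.25, 0.0, 0.36, 3.24]
MSE = 5.8500/4 = 1.4625

1.4625


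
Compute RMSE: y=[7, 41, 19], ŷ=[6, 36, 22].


MSE = 35/3 = 11.6667
RMSE = √(35/3) = 3.4157

3.4157


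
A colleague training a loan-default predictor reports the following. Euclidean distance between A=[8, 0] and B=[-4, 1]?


d = √((8+ 4)² + (0-1)²)
  = √(144 + 1)
  = √145 = 12.0416

12.0416


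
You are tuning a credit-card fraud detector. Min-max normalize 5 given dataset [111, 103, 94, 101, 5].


min=5, max=111
(5-5)/(111-5) = 0/106 = 0.0

0.0


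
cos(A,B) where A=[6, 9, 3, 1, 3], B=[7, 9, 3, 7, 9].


A·B = 6·7 + 9·9 + 3·3 + 1·7 + 3·9 = 166
‖A‖ = √136 = 11.6619, ‖B‖ = √269 = 16.4012
cos = 166/(√136·√269) = 166/√36584 = 0.8679

0.8679


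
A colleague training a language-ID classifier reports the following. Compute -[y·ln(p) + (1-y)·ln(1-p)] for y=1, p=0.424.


BCE = -[y·ln(p) + (1-y)·ln(1-p)]
= -1·ln(0.424) - 0
= -ln(0.424) = 0.858

0.858


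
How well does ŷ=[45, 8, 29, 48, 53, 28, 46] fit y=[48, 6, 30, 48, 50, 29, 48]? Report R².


ȳ = 37
SS_res = Σ(y-ŷ)² = 28
SS_tot = Σ(y-ȳ)² = 1606
R² = 1 - SS_res/SS_tot = 1 - 0.0174 = 0.9826

0.9826


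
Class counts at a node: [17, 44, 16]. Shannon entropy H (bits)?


Probabilities: [17/77, 44/77, 16/77] ≈ [0.2208, 0.5714, 0.2078]
H = -((17/77)·log₂(17/77) + (44/77)·log₂(44/77) + (16/77)·log₂(16/77))
  = 1.4135 bits

1.4135 bits


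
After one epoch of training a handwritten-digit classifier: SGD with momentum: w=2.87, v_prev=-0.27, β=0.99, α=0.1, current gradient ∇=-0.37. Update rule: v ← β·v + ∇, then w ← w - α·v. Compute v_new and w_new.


v_new = 0.99·-0.27 - 0.37 = -0.2673 - 0.37 = -0.6373
w_new = 2.87 - 0.1·-0.6373 = 2.87 + 0.06373 = 2.93373

v_new=-0.6373, w_new=2.93373


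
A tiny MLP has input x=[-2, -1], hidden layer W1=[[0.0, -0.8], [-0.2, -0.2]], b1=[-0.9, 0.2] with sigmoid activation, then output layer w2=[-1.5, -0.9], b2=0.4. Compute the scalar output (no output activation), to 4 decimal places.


z1[0] = (0.0)·(-2) + (-0.8)·(-1) - 0.9 = -0.1
z1[1] = (-0.2)·(-2) + (-0.2)·(-1) + 0.2 = 0.8
h = sigmoid(z1) = [0.475, 0.69]
output = (-1.5)·(0.475) + (-0.9)·(0.69) + 0.4 = -0.9335

-0.9335


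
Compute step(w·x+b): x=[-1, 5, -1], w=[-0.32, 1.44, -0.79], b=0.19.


z = (-1)·(-0.32) + (5)·(1.44) + (-1)·(-0.79) + 0.19
  = 8.5
step(z) = 1 (z≥0)

1


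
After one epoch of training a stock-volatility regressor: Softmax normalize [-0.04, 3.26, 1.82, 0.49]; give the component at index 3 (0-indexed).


Exponentials: e^-0.04=0.9608, e^3.26=26.0495, e^1.82=6.1719, e^0.49=1.6323
Sum = 34.8145
Softmax = [0.0276, 0.7482, 0.1773, 0.0469]
p[3] = 1.6323/34.8145 = 0.0469

0.0469


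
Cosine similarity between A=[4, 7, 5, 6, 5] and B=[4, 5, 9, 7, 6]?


A·B = 4·4 + 7·5 + 5·9 + 6·7 + 5·6 = 168
‖A‖ = √151 = 12.2882, ‖B‖ = √207 = 14.3875
cos = 168/(√151·√207) = 168/√31257 = 0.9502

0.9502


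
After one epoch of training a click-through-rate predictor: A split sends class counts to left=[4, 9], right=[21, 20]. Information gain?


Parent = [25, 29], H_parent = 0.996
H_left = 0.8905 (n=13), H_right = 0.9996 (n=41)
H_children = (13/54)·0.8905 + (41/54)·0.9996 = 0.9733
IG = 0.996 - 0.9733 = 0.0227

0.0227


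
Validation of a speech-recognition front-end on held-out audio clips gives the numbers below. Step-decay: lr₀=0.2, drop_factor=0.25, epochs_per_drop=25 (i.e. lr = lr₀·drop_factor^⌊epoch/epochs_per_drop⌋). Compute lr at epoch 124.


n_drops = ⌊124/25⌋ = 4
lr = 0.2·0.25^4 = 0.2·0.00390625 = 0.00078125

0.00078125


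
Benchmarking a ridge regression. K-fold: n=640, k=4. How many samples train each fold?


Fold size = 640/4 = 160
Training per fold = 640 - 160 = 480

480


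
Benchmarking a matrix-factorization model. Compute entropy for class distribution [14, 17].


Probabilities: [14/31, 17/31] ≈ [0.4516, 0.5484]
H = -((14/31)·log₂(14/31) + (17/31)·log₂(17/31))
  = 0.9932 bits

0.9932 bits


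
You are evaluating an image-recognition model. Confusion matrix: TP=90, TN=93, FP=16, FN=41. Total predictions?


Total = TP + TN + FP + FN
= 90 + 93 + 16 + 41
= 240
(Predicted positive: 106, predicted negative: 134)

240


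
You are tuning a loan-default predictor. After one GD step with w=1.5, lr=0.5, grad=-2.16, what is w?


w_new = w - α·∇
= 1.5 - 0.5·-2.16
= 1.5 + 1.08
= 2.58

2.58


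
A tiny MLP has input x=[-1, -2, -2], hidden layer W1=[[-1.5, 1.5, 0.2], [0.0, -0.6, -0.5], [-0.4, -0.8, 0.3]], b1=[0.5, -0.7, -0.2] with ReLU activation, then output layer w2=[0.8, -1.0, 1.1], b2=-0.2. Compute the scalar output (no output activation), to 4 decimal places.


z1[0] = (-1.5)·(-1) + (1.5)·(-2) + (0.2)·(-2) + 0.5 = -1.4
z1[1] = (0.0)·(-1) + (-0.6)·(-2) + (-0.5)·(-2) - 0.7 = 1.5
z1[2] = (-0.4)·(-1) + (-0.8)·(-2) + (0.3)·(-2) - 0.2 = 1.2
h = ReLU(z1) = [0.0, 1.5, 1.2]
output = (0.8)·(0.0) + (-1.0)·(1.5) + (1.1)·(1.2) - 0.2 = -0.38

-0.38


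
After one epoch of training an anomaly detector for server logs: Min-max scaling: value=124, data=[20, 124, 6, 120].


min=6, max=124
(124-6)/(124-6) = 118/118 = 1.0

1.0


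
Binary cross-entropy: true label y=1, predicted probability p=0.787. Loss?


BCE = -[y·ln(p) + (1-y)·ln(1-p)]
= -1·ln(0.787) - 0
= -ln(0.787) = 0.2395

0.2395


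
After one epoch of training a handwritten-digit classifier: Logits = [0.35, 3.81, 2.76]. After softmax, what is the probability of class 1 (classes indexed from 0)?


Exponentials: e^0.35=1.4191, e^3.81=45.1504, e^2.76=15.7998
Sum = 62.3693
Softmax = [0.0228, 0.7239, 0.2533]
p[1] = 45.1504/62.3693 = 0.7239

0.7239


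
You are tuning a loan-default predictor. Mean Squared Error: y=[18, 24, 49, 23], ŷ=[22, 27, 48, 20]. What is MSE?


Squared errors: (18-22)²=16, (24-27)²=9, (49-48)²=1, (23-20)²=9
Sum = 35
MSE = 35/4 = 35/4

35/4


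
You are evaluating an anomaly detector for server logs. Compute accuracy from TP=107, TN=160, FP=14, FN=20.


Accuracy = (TP+TN)/(TP+TN+FP+FN)
= (107+160)/(301)
= 267/301 = 88.7%

88.7%


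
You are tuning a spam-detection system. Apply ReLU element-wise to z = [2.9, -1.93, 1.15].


ReLU(2.9) = max(0, 2.9) = 2.9
ReLU(-1.93) = max(0, -1.93) = 0.0
ReLU(1.15) = max(0, 1.15) = 1.15
result = [2.9, 0.0, 1.15]

[2.9, 0.0, 1.15]


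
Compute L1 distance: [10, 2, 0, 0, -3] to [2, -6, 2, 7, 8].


d = |10-2| + |2+ 6| + |0-2| + |0-7| + |-3-8|
  = 8 + 8 + 2 + 7 + 11
  = 36

36


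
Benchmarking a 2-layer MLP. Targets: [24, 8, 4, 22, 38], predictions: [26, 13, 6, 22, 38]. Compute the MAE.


Absolute errors: |24-26|=2, |8-13|=5, |4-6|=2, |22-22|=0, |38-38|=0
Sum = 9
MAE = 9/5 = 9/5

9/5


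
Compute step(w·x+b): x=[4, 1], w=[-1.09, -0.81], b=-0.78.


z = (4)·(-1.09) + (1)·(-0.81) - 0.78
  = -5.95
step(z) = 0 (z<0)

0


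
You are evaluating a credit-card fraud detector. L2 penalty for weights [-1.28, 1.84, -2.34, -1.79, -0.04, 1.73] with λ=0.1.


‖w‖₂² = (-1.28)² + (1.84)² + (-2.34)² + (-1.79)² + (-0.04)² + (1.73)²
     = 1.6384 + 3.3856 + 5.4756 + 3.2041 + 0.0016 + 2.9929
     = 16.6982
λ·‖w‖₂² = 0.1·16.6982 = 1.66982

1.66982


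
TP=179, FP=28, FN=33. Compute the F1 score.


Precision = 179/207 = 0.8647
Recall = 179/212 = 0.8443
F1 = 2·P·R/(P+R) = 2·TP/(2·TP+FP+FN) = 358/(358+28+33) = 358/419 = 0.8544

0.8544


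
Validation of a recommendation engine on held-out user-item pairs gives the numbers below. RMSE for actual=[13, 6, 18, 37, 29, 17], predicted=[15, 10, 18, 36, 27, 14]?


MSE = 34/6 = 5.6667
RMSE = √(34/6) = 2.3805

2.3805


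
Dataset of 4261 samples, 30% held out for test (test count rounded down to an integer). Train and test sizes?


Test = ⌊4261·30/100⌋ = 1278
Train = 4261 - 1278 = 2983

Train: 2983, Test: 1278


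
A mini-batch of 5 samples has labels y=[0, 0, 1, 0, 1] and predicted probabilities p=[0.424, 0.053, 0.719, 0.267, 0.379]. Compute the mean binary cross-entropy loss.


L[0] = -ln(1-0.424) = -ln(0.576) = 0.5516
L[1] = -ln(1-0.053) = -ln(0.947) = 0.0545
L[2] = -ln(0.719) = 0.3299
L[3] = -ln(1-0.267) = -ln(0.733) = 0.3106
L[4] = -ln(0.379) = 0.9702
mean = (0.5516 + 0.0545 + 0.3299 + 0.3106 + 0.9702)/5 = 0.4434

0.4434


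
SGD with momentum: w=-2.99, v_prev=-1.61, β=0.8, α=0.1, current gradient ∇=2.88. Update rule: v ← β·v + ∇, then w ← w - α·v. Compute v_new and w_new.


v_new = 0.8·-1.61 + 2.88 = -1.288 + 2.88 = 1.592
w_new = -2.99 - 0.1·1.592 = -2.99 - 0.1592 = -3.1492

v_new=1.592, w_new=-3.1492


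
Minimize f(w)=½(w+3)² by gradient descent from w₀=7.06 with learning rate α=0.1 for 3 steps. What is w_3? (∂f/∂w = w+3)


step 1: grad = 7.06+3 = 10.06; w = 7.06 - 0.1·(10.06) = 6.054
step 2: grad = 6.054+3 = 9.054; w = 6.054 - 0.1·(9.054) = 5.1486
step 3: grad = 5.1486+3 = 8.1486; w = 5.1486 - 0.1·(8.1486) = 4.33374

4.33374


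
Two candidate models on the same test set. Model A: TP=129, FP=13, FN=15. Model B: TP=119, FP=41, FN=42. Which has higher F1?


Model A: P=129/142=0.9085, R=129/144=0.8958, F1=2PR/(P+R)=2TP/(2TP+FP+FN)=258/286=0.9021
Model B: P=119/160=0.7438, R=119/161=0.7391, F1=2PR/(P+R)=2TP/(2TP+FP+FN)=238/321=0.7414
0.9021 > 0.7414 → Model A

Model A


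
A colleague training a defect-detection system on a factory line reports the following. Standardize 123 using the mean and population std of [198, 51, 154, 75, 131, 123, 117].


μ = 121.2857, σ = 44.9657
z = (123 - 121.2857)/44.9657 = 0.0381

0.0381


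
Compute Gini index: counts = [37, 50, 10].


Probabilities: [37/97, 50/97, 10/97] ≈ [0.3814, 0.5155, 0.1031]
Σpᵢ² = (1369 + 2500 + 100)/97² = 3969/9409
Gini = 1 - Σpᵢ² = 1 - 3969/9409 = 0.5782

0.5782


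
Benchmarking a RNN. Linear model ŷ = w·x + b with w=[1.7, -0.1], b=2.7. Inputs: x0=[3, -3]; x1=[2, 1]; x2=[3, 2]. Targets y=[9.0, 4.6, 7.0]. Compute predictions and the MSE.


ŷ0 = (1.7)·(3) + (-0.1)·(-3) + 2.7 = 8.1
ŷ1 = (1.7)·(2) + (-0.1)·(1) + 2.7 = 6.0
ŷ2 = (1.7)·(3) + (-0.1)·(2) + 2.7 = 7.6
errors² = [0.81, 1.96, 0.36]
MSE = 3.1300/3 = 1.0433

1.0433


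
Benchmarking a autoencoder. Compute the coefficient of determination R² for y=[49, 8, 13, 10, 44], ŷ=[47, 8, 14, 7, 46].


ȳ = 24.8
SS_res = Σ(y-ŷ)² = 18
SS_tot = Σ(y-ȳ)² = 1594.8
R² = 1 - SS_res/SS_tot = 1 - 0.0113 = 0.9887

0.9887


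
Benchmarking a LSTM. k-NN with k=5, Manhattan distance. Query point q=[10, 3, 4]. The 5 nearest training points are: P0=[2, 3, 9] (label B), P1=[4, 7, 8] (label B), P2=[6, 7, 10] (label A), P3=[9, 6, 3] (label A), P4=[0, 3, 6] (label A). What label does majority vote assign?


d(q,P0) = 13  (label B)
d(q,P1) = 14  (label B)
d(q,P2) = 14  (label A)
d(q,P3) = 5  (label A)
d(q,P4) = 12  (label A)
Votes: A=3, B=2
Majority → A

A


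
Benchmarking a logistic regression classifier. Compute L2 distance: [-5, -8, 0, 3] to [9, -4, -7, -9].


d = √((-5-9)² + (-8+ 4)² + (0+ 7)² + (3+ 9)²)
  = √(196 + 16 + 49 + 144)
  = √405 = 20.1246

20.1246


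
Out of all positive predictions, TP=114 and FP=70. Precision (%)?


Precision = TP/(TP+FP)
= 114/(114+70)
= 114/184 = 61.96%

61.96%


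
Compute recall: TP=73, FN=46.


Recall = TP/(TP+FN)
= 73/(73+46)
= 73/119 = 61.34%

61.34%


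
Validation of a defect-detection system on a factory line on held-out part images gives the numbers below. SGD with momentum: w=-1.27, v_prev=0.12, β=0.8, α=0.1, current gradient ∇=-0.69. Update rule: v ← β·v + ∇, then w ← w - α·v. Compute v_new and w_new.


v_new = 0.8·0.12 - 0.69 = 0.096 - 0.69 = -0.594
w_new = -1.27 - 0.1·-0.594 = -1.27 + 0.0594 = -1.2106

v_new=-0.594, w_new=-1.2106


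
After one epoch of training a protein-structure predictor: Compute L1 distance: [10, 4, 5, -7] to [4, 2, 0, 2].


d = |10-4| + |4-2| + |5-0| + |-7-2|
  = 6 + 2 + 5 + 9
  = 22

22


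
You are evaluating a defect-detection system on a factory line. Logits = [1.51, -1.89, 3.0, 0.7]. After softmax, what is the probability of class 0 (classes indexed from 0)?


Exponentials: e^1.51=4.5267, e^-1.89=0.1511, e^3.0=20.0855, e^0.7=2.0138
Sum = 26.7771
Softmax = [0.1691, 0.0056, 0.7501, 0.0752]
p[0] = 4.5267/26.7771 = 0.1691

0.1691


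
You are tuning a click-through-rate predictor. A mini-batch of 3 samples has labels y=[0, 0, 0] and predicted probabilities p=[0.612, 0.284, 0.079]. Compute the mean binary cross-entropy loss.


L[0] = -ln(1-0.612) = -ln(0.388) = 0.9467
L[1] = -ln(1-0.284) = -ln(0.716) = 0.3341
L[2] = -ln(1-0.079) = -ln(0.921) = 0.0823
mean = (0.9467 + 0.3341 + 0.0823)/3 = 0.4544

0.4544


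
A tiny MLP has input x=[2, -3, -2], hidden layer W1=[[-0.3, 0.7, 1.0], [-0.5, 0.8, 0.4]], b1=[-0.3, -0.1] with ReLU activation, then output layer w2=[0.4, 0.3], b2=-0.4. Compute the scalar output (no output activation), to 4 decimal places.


z1[0] = (-0.3)·(2) + (0.7)·(-3) + (1.0)·(-2) - 0.3 = -5.0
z1[1] = (-0.5)·(2) + (0.8)·(-3) + (0.4)·(-2) - 0.1 = -4.3
h = ReLU(z1) = [0.0, 0.0]
output = (0.4)·(0.0) + (0.3)·(0.0) - 0.4 = -0.4

-0.4


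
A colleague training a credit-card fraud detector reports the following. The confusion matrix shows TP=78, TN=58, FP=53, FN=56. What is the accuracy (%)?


Accuracy = (TP+TN)/(TP+TN+FP+FN)
= (78+58)/(245)
= 136/245 = 55.51%

55.51%


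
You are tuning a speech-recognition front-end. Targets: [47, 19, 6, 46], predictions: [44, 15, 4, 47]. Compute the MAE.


Absolute errors: |47-44|=3, |19-15|=4, |6-4|=2, |46-47|=1
Sum = 10
MAE = 10/4 = 5/2

5/2


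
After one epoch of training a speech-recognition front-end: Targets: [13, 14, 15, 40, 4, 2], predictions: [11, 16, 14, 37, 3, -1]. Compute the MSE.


Squared errors: (13-11)²=4, (14-16)²=4, (15-14)²=1, (40-37)²=9, (4-3)²=1, (2+ 1)²=9
Sum = 28
MSE = 28/6 = 14/3

14/3
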